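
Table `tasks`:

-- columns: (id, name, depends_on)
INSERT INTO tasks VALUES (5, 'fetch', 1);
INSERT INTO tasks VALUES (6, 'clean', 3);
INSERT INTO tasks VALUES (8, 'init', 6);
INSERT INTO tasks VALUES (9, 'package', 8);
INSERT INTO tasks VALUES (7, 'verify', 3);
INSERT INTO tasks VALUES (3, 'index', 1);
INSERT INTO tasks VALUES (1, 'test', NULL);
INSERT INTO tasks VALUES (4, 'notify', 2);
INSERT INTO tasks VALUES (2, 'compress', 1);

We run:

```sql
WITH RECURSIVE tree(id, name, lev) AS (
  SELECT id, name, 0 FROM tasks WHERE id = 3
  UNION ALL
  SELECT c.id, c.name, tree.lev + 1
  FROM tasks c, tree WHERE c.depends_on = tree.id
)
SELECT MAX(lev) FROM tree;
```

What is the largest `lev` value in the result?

Base: id=3 (index) at lev 0.
Iteration 1: rows with depends_on in {3} -> clean (id 6, lev 1), verify (id 7, lev 1).
Iteration 2: rows with depends_on in {6,7} -> init (id 8, lev 2).
Iteration 3: rows with depends_on in {8} -> package (id 9, lev 3).
Iteration 4: no rows with depends_on in {9}; recursion stops.
lev values: 0, 1, 1, 2, 3; the maximum is 3.

3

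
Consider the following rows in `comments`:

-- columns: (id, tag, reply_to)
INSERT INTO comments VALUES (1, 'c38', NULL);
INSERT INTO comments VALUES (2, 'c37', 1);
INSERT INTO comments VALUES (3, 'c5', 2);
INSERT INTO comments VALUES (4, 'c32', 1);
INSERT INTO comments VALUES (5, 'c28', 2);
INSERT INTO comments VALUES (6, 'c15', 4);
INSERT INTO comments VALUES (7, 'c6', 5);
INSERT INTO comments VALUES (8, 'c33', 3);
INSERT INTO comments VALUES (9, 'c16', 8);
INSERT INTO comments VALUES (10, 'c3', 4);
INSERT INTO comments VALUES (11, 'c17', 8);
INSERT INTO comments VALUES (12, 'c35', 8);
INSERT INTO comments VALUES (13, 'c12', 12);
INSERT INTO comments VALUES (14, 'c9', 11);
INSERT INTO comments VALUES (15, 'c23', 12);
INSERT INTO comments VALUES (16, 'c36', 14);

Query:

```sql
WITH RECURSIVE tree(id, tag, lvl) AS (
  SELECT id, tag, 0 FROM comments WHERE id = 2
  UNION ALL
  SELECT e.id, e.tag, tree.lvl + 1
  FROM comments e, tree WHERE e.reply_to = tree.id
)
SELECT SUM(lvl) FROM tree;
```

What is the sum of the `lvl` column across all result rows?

32

Base: id=2 (c37) at lvl 0.
Iteration 1: rows with reply_to in {2} -> c5 (id 3, lvl 1), c28 (id 5, lvl 1).
Iteration 2: rows with reply_to in {3,5} -> c6 (id 7, lvl 2), c33 (id 8, lvl 2).
Iteration 3: rows with reply_to in {7,8} -> c16 (id 9, lvl 3), c17 (id 11, lvl 3), c35 (id 12, lvl 3).
Iteration 4: rows with reply_to in {9,11,12} -> c12 (id 13, lvl 4), c9 (id 14, lvl 4), c23 (id 15, lvl 4).
Iteration 5: rows with reply_to in {13,14,15} -> c36 (id 16, lvl 5).
Iteration 6: no rows with reply_to in {16}; recursion stops.
SUM(lvl) = 0 + 1 + 1 + 2 + 2 + 3 + 3 + 3 + 4 + 4 + 4 + 5 = 32.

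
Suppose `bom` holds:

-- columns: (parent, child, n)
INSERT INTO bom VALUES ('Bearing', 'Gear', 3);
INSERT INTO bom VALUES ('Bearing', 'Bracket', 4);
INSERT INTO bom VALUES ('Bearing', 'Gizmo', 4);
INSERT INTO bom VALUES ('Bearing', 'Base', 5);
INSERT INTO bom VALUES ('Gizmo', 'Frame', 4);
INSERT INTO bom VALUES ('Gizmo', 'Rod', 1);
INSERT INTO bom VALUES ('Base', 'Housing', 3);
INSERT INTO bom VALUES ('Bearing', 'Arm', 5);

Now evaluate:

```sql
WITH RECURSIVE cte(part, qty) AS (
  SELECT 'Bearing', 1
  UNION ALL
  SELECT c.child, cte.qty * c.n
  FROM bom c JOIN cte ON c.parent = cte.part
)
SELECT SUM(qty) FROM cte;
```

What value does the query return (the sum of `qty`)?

57

Base: (Bearing, qty=1).
Iteration 1: components of {Bearing} -> Arm = 1*5 = 5, Base = 1*5 = 5, Bracket = 1*4 = 4, Gear = 1*3 = 3, Gizmo = 1*4 = 4.
Iteration 2: components of {Arm,Base,Bracket,Gear,Gizmo} -> Frame = 4*4 = 16, Housing = 5*3 = 15, Rod = 4*1 = 4.
Iteration 3: no further components; recursion stops.
SUM(qty) = 1 + 3 + 4 + 4 + 5 + 5 + 16 + 4 + 15 = 57.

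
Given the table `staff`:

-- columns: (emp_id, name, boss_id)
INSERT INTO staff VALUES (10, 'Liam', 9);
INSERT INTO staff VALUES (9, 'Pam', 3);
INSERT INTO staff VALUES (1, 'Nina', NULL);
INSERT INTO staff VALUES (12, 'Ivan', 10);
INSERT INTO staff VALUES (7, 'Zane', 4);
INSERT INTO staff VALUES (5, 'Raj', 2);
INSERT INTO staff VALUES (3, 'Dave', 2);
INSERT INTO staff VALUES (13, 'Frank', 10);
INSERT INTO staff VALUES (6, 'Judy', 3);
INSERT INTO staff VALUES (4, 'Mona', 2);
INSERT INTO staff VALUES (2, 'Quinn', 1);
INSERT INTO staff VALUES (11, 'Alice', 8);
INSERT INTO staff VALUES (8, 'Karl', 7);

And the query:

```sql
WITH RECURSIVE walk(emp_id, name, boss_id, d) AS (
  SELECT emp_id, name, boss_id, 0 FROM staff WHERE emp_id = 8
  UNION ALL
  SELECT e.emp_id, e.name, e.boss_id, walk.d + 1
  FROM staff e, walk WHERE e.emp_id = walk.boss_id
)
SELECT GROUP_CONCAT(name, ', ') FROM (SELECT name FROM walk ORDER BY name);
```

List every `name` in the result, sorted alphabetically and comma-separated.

Base: emp_id=8 (Karl), boss_id=7, d 0.
Iteration 1: join on emp_id=7 -> Zane (id 7, boss_id=4, d 1).
Iteration 2: join on emp_id=4 -> Mona (id 4, boss_id=2, d 2).
Iteration 3: join on emp_id=2 -> Quinn (id 2, boss_id=1, d 3).
Iteration 4: join on emp_id=1 -> Nina (id 1, boss_id=NULL, d 4).
Iteration 5: boss_id is NULL; no match; recursion stops.

Karl, Mona, Nina, Quinn, Zane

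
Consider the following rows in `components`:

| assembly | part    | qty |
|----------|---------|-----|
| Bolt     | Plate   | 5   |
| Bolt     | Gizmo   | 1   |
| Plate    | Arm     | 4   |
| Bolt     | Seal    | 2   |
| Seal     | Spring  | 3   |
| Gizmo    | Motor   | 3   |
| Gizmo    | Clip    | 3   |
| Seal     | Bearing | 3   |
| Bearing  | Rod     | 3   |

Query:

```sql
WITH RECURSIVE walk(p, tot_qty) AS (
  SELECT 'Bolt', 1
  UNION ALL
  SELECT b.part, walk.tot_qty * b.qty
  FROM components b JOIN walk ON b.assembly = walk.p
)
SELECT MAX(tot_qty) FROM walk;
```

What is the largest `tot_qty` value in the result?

20

Base: (Bolt, tot_qty=1).
Iteration 1: components of {Bolt} -> Gizmo = 1*1 = 1, Plate = 1*5 = 5, Seal = 1*2 = 2.
Iteration 2: components of {Gizmo,Plate,Seal} -> Arm = 5*4 = 20, Bearing = 2*3 = 6, Clip = 1*3 = 3, Motor = 1*3 = 3, Spring = 2*3 = 6.
Iteration 3: components of {Arm,Bearing,Clip,Motor,Spring} -> Rod = 6*3 = 18.
Iteration 4: no further components; recursion stops.
tot_qty values: 1, 5, 1, 2, 20, 3, 3, 6, 6, 18; the maximum is 20.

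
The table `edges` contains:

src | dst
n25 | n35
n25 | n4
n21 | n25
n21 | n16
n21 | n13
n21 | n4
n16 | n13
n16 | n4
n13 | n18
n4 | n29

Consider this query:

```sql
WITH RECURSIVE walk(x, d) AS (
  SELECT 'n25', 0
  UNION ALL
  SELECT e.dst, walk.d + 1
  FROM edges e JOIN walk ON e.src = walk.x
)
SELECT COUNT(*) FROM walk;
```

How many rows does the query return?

4

Base: (n25, d=0).
Iteration 1: edges from {n25} -> (n35, d=1), (n4, d=1).
Iteration 2: edges from {n35,n4} -> (n29, d=2).
Iteration 3: no outgoing edges from {n29}; recursion stops.
Total rows emitted: 4.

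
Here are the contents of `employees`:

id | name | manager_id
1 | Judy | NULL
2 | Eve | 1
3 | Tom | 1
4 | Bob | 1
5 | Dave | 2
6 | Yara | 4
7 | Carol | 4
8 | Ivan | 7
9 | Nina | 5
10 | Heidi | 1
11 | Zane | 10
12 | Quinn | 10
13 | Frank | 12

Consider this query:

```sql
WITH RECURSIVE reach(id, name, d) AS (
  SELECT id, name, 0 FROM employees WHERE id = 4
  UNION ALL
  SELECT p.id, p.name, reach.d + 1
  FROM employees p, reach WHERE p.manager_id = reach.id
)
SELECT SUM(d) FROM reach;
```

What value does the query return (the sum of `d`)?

Base: id=4 (Bob) at d 0.
Iteration 1: rows with manager_id in {4} -> Yara (id 6, d 1), Carol (id 7, d 1).
Iteration 2: rows with manager_id in {6,7} -> Ivan (id 8, d 2).
Iteration 3: no rows with manager_id in {8}; recursion stops.
SUM(d) = 0 + 1 + 1 + 2 = 4.

4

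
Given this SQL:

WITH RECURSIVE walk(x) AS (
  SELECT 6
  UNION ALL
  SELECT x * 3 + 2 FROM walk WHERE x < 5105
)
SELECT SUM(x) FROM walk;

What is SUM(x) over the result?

Base: x=6.
Iteration 1: 6 < 5105 holds -> x = 6 * 3 + 2 = 20.
Iteration 2: 20 < 5105 holds -> x = 20 * 3 + 2 = 62.
Iteration 3: 62 < 5105 holds -> x = 62 * 3 + 2 = 188.
Iteration 4: 188 < 5105 holds -> x = 188 * 3 + 2 = 566.
Iteration 5: 566 < 5105 holds -> x = 566 * 3 + 2 = 1700.
Iteration 6: 1700 < 5105 holds -> x = 1700 * 3 + 2 = 5102.
Iteration 7: 5102 < 5105 holds -> x = 5102 * 3 + 2 = 15308.
Iteration 8: 15308 < 5105 fails; recursion stops.
SUM(x) = 6 + 20 + 62 + 188 + 566 + 1700 + 5102 + 15308 = 22952.

22952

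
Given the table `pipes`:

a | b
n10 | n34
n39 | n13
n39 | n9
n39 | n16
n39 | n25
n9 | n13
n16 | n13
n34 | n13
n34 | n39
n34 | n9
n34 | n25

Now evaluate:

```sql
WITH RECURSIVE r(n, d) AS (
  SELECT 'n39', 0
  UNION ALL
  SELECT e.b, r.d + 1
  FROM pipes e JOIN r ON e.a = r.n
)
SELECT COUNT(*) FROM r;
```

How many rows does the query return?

Base: (n39, d=0).
Iteration 1: edges from {n39} -> (n13, d=1), (n16, d=1), (n25, d=1), (n9, d=1).
Iteration 2: edges from {n13,n16,n25,n9} -> (n13, d=2) x2. [UNION ALL keeps all 2 new rows, including repeats]
Iteration 3: no outgoing edges from {n13}; recursion stops.
Total rows emitted: 7.

7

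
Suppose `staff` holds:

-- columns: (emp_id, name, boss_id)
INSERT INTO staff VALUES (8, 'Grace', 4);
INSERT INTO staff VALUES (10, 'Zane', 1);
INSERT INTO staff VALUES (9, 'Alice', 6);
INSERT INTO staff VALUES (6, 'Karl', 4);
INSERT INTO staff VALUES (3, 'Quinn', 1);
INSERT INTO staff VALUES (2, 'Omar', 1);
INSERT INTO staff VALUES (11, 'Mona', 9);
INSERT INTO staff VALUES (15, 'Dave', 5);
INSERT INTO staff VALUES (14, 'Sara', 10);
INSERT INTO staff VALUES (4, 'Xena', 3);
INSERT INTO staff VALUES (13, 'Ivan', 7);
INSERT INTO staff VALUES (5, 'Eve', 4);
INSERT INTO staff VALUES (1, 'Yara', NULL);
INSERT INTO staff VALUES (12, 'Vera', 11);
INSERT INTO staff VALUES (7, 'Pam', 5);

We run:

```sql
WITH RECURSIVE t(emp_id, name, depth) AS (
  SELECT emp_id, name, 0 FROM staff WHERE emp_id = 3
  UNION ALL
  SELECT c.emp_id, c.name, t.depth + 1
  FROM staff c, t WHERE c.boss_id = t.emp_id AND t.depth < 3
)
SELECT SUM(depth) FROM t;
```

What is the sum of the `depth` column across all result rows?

Base: emp_id=3 (Quinn) at depth 0.
Iteration 1: rows with boss_id in {3} -> Xena (id 4, depth 1).
Iteration 2: rows with boss_id in {4} -> Eve (id 5, depth 2), Karl (id 6, depth 2), Grace (id 8, depth 2).
Iteration 3: rows with boss_id in {5,6,8} -> Pam (id 7, depth 3), Alice (id 9, depth 3), Dave (id 15, depth 3).
Iteration 4: depth < 3 fails for all current rows; recursion stops.
SUM(depth) = 0 + 1 + 2 + 2 + 2 + 3 + 3 + 3 = 16.

16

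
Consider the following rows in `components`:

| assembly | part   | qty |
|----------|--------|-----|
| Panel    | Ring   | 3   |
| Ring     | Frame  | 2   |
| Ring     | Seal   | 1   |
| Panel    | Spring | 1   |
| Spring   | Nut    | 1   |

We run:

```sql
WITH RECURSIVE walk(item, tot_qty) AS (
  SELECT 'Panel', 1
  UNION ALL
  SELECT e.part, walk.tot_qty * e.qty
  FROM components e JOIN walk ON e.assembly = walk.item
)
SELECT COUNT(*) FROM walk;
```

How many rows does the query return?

6

Base: (Panel, tot_qty=1).
Iteration 1: components of {Panel} -> Ring = 1*3 = 3, Spring = 1*1 = 1.
Iteration 2: components of {Ring,Spring} -> Frame = 3*2 = 6, Nut = 1*1 = 1, Seal = 3*1 = 3.
Iteration 3: no further components; recursion stops.
Total rows emitted: 6.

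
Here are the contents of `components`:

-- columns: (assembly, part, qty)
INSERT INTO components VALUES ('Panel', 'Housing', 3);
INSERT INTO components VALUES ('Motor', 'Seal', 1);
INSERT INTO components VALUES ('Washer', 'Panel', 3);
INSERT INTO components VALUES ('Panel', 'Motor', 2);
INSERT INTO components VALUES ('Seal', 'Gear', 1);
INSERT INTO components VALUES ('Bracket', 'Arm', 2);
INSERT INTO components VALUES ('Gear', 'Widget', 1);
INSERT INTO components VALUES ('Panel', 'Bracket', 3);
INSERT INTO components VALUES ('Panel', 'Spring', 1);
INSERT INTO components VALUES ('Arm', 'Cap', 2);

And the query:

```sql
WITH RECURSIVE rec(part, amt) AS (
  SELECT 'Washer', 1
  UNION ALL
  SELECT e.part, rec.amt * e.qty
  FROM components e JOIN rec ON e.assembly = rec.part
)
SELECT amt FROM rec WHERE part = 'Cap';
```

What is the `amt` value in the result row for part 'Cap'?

36

Base: (Washer, amt=1).
Iteration 1: components of {Washer} -> Panel = 1*3 = 3.
Iteration 2: components of {Panel} -> Bracket = 3*3 = 9, Housing = 3*3 = 9, Motor = 3*2 = 6, Spring = 3*1 = 3.
Iteration 3: components of {Bracket,Housing,Motor,Spring} -> Arm = 9*2 = 18, Seal = 6*1 = 6.
Iteration 4: components of {Arm,Seal} -> Cap = 18*2 = 36, Gear = 6*1 = 6.
Iteration 5: components of {Cap,Gear} -> Widget = 6*1 = 6.
Iteration 6: no further components; recursion stops.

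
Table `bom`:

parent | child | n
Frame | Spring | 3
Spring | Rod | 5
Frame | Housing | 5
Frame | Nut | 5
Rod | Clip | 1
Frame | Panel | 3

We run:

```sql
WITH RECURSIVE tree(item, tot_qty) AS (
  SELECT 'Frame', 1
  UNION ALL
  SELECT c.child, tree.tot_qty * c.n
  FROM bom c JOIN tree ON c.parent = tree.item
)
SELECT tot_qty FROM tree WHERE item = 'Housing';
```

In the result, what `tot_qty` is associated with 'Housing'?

5

Base: (Frame, tot_qty=1).
Iteration 1: components of {Frame} -> Housing = 1*5 = 5, Nut = 1*5 = 5, Panel = 1*3 = 3, Spring = 1*3 = 3.
Iteration 2: components of {Housing,Nut,Panel,Spring} -> Rod = 3*5 = 15.
Iteration 3: components of {Rod} -> Clip = 15*1 = 15.
Iteration 4: no further components; recursion stops.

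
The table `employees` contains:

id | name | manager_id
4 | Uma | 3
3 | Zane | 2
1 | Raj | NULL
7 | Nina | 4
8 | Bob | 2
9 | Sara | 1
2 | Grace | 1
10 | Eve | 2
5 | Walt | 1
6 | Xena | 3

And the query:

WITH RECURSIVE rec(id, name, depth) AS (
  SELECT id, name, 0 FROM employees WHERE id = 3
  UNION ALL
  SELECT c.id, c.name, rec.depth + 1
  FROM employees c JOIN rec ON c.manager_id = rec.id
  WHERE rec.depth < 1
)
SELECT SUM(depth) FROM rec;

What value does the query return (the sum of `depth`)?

Base: id=3 (Zane) at depth 0.
Iteration 1: rows with manager_id in {3} -> Uma (id 4, depth 1), Xena (id 6, depth 1).
Iteration 2: depth < 1 fails for all current rows; recursion stops.
SUM(depth) = 0 + 1 + 1 = 2.

2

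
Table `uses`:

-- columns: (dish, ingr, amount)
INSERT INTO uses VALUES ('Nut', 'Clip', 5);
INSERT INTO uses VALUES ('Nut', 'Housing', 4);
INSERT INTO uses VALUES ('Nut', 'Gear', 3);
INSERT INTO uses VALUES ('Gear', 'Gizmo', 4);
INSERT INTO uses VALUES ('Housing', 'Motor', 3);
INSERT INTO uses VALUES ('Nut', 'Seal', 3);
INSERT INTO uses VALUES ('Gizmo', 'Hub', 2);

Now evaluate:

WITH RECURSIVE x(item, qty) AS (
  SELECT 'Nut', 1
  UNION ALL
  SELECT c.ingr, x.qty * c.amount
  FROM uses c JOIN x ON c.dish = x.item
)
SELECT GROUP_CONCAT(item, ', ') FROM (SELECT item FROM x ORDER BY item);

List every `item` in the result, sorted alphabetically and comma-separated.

Clip, Gear, Gizmo, Housing, Hub, Motor, Nut, Seal

Base: (Nut, qty=1).
Iteration 1: components of {Nut} -> Clip = 1*5 = 5, Gear = 1*3 = 3, Housing = 1*4 = 4, Seal = 1*3 = 3.
Iteration 2: components of {Clip,Gear,Housing,Seal} -> Gizmo = 3*4 = 12, Motor = 4*3 = 12.
Iteration 3: components of {Gizmo,Motor} -> Hub = 12*2 = 24.
Iteration 4: no further components; recursion stops.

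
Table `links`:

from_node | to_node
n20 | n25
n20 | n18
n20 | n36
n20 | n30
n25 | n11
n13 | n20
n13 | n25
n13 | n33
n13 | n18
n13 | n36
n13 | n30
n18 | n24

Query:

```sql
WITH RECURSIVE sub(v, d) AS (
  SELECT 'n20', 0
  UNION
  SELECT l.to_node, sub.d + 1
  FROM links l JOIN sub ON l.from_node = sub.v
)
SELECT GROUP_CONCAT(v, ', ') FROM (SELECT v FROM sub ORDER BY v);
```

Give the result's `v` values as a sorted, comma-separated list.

n11, n18, n20, n24, n25, n30, n36

Base: (n20, d=0).
Iteration 1: edges from {n20} -> (n18, d=1), (n25, d=1), (n30, d=1), (n36, d=1).
Iteration 2: edges from {n18,n25,n30,n36} -> (n11, d=2), (n24, d=2).
Iteration 3: no outgoing edges from {n11,n24}; recursion stops.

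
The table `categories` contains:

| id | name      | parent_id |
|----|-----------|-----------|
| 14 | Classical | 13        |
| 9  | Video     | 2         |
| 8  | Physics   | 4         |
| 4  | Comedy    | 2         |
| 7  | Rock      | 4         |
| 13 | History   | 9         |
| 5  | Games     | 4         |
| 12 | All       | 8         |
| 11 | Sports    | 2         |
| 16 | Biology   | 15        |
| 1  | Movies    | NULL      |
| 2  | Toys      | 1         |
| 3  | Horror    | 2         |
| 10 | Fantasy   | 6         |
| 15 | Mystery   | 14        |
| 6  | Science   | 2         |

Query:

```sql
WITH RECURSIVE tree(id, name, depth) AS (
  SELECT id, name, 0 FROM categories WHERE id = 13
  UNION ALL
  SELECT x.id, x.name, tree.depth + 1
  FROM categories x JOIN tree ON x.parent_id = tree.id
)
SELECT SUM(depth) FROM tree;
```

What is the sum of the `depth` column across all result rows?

6

Base: id=13 (History) at depth 0.
Iteration 1: rows with parent_id in {13} -> Classical (id 14, depth 1).
Iteration 2: rows with parent_id in {14} -> Mystery (id 15, depth 2).
Iteration 3: rows with parent_id in {15} -> Biology (id 16, depth 3).
Iteration 4: no rows with parent_id in {16}; recursion stops.
SUM(depth) = 0 + 1 + 2 + 3 = 6.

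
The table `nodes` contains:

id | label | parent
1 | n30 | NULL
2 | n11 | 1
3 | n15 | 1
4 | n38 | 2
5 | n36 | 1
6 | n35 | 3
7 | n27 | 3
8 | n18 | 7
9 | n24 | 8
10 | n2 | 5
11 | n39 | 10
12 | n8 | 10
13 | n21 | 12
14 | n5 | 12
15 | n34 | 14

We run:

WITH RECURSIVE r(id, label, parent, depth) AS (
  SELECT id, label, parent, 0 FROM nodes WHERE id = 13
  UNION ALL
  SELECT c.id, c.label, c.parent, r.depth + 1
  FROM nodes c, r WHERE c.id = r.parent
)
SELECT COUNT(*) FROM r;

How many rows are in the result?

5

Base: id=13 (n21), parent=12, depth 0.
Iteration 1: join on id=12 -> n8 (id 12, parent=10, depth 1).
Iteration 2: join on id=10 -> n2 (id 10, parent=5, depth 2).
Iteration 3: join on id=5 -> n36 (id 5, parent=1, depth 3).
Iteration 4: join on id=1 -> n30 (id 1, parent=NULL, depth 4).
Iteration 5: parent is NULL; no match; recursion stops.
Total rows emitted: 5.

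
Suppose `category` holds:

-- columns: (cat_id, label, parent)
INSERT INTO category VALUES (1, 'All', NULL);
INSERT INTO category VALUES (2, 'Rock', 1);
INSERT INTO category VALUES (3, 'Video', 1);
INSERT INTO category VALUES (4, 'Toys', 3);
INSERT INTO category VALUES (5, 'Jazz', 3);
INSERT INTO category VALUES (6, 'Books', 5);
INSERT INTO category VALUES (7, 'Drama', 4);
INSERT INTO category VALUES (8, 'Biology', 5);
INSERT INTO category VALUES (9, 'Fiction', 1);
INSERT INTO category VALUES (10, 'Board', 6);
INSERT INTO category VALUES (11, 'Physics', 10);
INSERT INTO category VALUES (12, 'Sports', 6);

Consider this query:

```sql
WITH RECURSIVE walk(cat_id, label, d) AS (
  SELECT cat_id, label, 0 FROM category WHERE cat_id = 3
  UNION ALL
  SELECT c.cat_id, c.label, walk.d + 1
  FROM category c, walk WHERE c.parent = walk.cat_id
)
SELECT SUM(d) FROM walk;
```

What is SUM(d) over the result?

18

Base: cat_id=3 (Video) at d 0.
Iteration 1: rows with parent in {3} -> Toys (id 4, d 1), Jazz (id 5, d 1).
Iteration 2: rows with parent in {4,5} -> Books (id 6, d 2), Drama (id 7, d 2), Biology (id 8, d 2).
Iteration 3: rows with parent in {6,7,8} -> Board (id 10, d 3), Sports (id 12, d 3).
Iteration 4: rows with parent in {10,12} -> Physics (id 11, d 4).
Iteration 5: no rows with parent in {11}; recursion stops.
SUM(d) = 0 + 1 + 1 + 2 + 2 + 2 + 3 + 3 + 4 = 18.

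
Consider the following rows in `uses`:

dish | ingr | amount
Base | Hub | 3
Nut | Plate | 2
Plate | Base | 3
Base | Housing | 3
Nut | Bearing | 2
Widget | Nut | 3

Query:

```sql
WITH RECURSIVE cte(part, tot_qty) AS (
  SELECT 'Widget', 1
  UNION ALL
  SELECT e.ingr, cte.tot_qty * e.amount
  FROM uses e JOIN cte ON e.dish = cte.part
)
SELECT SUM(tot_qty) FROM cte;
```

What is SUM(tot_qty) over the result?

142

Base: (Widget, tot_qty=1).
Iteration 1: components of {Widget} -> Nut = 1*3 = 3.
Iteration 2: components of {Nut} -> Bearing = 3*2 = 6, Plate = 3*2 = 6.
Iteration 3: components of {Bearing,Plate} -> Base = 6*3 = 18.
Iteration 4: components of {Base} -> Housing = 18*3 = 54, Hub = 18*3 = 54.
Iteration 5: no further components; recursion stops.
SUM(tot_qty) = 1 + 3 + 6 + 6 + 18 + 54 + 54 = 142.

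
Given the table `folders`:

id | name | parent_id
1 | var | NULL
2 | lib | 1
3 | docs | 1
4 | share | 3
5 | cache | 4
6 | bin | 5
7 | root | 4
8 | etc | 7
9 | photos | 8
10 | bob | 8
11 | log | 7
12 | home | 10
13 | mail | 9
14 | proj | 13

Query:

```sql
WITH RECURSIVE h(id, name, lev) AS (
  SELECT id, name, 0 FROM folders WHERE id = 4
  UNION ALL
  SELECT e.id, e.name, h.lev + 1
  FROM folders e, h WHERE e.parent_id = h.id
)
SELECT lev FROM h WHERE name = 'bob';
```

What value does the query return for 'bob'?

3

Base: id=4 (share) at lev 0.
Iteration 1: rows with parent_id in {4} -> cache (id 5, lev 1), root (id 7, lev 1).
Iteration 2: rows with parent_id in {5,7} -> bin (id 6, lev 2), etc (id 8, lev 2), log (id 11, lev 2).
Iteration 3: rows with parent_id in {6,8,11} -> photos (id 9, lev 3), bob (id 10, lev 3).
Iteration 4: rows with parent_id in {9,10} -> home (id 12, lev 4), mail (id 13, lev 4).
Iteration 5: rows with parent_id in {12,13} -> proj (id 14, lev 5).
Iteration 6: no rows with parent_id in {14}; recursion stops.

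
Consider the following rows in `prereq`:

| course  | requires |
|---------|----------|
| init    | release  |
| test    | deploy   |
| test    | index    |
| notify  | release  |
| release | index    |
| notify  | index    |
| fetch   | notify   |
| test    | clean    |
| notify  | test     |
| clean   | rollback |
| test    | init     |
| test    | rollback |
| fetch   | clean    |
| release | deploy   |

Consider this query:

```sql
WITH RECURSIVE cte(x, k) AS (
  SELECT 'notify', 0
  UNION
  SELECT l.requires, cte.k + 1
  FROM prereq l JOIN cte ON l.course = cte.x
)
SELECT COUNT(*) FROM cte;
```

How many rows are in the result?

13

Base: (notify, k=0).
Iteration 1: edges from {notify} -> (index, k=1), (release, k=1), (test, k=1).
Iteration 2: edges from {index,release,test} -> (clean, k=2), (deploy, k=2), (index, k=2), (init, k=2), (rollback, k=2). [UNION drops 2 duplicate row(s)]
Iteration 3: edges from {clean,deploy,index,init,rollback} -> (release, k=3), (rollback, k=3).
Iteration 4: edges from {release,rollback} -> (deploy, k=4), (index, k=4).
Iteration 5: no outgoing edges from {deploy,index}; recursion stops.
Total rows emitted: 13.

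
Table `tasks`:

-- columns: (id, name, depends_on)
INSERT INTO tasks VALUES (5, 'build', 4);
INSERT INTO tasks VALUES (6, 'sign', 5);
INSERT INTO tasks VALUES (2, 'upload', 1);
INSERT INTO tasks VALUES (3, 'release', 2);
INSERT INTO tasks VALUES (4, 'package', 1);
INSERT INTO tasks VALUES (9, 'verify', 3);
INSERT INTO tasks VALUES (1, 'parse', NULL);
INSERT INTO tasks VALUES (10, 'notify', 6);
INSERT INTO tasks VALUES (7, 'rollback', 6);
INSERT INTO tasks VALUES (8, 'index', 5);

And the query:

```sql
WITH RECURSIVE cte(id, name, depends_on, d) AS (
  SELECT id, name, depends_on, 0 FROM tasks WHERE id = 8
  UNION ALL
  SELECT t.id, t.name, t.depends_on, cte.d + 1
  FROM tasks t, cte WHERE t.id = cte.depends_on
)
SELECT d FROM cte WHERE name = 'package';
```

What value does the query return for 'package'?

Base: id=8 (index), depends_on=5, d 0.
Iteration 1: join on id=5 -> build (id 5, depends_on=4, d 1).
Iteration 2: join on id=4 -> package (id 4, depends_on=1, d 2).
Iteration 3: join on id=1 -> parse (id 1, depends_on=NULL, d 3).
Iteration 4: depends_on is NULL; no match; recursion stops.

2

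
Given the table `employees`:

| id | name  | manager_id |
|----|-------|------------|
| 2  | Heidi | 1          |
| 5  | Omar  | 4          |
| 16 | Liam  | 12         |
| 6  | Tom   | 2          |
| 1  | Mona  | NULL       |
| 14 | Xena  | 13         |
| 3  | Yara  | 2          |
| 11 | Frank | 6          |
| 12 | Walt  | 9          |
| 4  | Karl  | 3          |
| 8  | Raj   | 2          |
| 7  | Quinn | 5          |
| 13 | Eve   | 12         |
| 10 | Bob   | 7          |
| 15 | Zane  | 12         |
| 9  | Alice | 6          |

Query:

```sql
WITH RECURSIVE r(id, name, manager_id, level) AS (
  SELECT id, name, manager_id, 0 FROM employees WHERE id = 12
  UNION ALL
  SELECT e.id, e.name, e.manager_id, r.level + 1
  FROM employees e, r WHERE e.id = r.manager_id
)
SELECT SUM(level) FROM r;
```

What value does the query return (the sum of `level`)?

Base: id=12 (Walt), manager_id=9, level 0.
Iteration 1: join on id=9 -> Alice (id 9, manager_id=6, level 1).
Iteration 2: join on id=6 -> Tom (id 6, manager_id=2, level 2).
Iteration 3: join on id=2 -> Heidi (id 2, manager_id=1, level 3).
Iteration 4: join on id=1 -> Mona (id 1, manager_id=NULL, level 4).
Iteration 5: manager_id is NULL; no match; recursion stops.
SUM(level) = 0 + 1 + 2 + 3 + 4 = 10.

10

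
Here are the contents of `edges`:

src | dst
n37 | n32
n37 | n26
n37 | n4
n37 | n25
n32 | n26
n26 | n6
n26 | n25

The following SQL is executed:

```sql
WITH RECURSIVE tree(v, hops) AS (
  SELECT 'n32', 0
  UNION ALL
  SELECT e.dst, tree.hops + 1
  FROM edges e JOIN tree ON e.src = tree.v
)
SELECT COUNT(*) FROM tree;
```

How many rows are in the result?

Base: (n32, hops=0).
Iteration 1: edges from {n32} -> (n26, hops=1).
Iteration 2: edges from {n26} -> (n25, hops=2), (n6, hops=2).
Iteration 3: no outgoing edges from {n25,n6}; recursion stops.
Total rows emitted: 4.

4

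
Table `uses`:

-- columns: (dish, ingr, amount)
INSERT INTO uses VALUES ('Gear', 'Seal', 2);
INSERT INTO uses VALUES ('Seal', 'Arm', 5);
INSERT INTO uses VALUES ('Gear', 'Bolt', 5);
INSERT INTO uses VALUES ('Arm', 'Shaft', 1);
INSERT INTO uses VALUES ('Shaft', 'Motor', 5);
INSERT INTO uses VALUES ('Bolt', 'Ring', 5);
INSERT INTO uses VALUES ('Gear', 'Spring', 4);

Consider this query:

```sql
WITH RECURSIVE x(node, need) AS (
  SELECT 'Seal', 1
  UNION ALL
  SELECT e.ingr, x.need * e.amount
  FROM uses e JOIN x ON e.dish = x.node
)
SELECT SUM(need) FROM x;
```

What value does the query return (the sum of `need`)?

36

Base: (Seal, need=1).
Iteration 1: components of {Seal} -> Arm = 1*5 = 5.
Iteration 2: components of {Arm} -> Shaft = 5*1 = 5.
Iteration 3: components of {Shaft} -> Motor = 5*5 = 25.
Iteration 4: no further components; recursion stops.
SUM(need) = 1 + 5 + 5 + 25 = 36.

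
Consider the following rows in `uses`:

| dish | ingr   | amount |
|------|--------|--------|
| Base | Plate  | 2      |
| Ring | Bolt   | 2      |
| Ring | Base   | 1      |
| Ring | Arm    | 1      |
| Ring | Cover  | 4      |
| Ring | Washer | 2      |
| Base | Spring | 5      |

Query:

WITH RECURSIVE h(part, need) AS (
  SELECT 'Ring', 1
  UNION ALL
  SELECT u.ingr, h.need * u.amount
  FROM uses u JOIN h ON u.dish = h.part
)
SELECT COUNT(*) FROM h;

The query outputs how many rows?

Base: (Ring, need=1).
Iteration 1: components of {Ring} -> Arm = 1*1 = 1, Base = 1*1 = 1, Bolt = 1*2 = 2, Cover = 1*4 = 4, Washer = 1*2 = 2.
Iteration 2: components of {Arm,Base,Bolt,Cover,Washer} -> Plate = 1*2 = 2, Spring = 1*5 = 5.
Iteration 3: no further components; recursion stops.
Total rows emitted: 8.

8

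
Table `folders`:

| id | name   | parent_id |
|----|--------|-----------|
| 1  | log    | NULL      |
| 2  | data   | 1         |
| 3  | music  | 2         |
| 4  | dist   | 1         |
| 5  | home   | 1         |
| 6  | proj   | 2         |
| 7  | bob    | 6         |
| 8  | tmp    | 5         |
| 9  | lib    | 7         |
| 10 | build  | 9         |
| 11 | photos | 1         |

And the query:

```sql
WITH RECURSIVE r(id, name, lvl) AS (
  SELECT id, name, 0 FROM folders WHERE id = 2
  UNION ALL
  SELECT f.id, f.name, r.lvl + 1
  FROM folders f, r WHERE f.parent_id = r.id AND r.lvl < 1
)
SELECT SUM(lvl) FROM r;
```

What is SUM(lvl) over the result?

2

Base: id=2 (data) at lvl 0.
Iteration 1: rows with parent_id in {2} -> music (id 3, lvl 1), proj (id 6, lvl 1).
Iteration 2: lvl < 1 fails for all current rows; recursion stops.
SUM(lvl) = 0 + 1 + 1 = 2.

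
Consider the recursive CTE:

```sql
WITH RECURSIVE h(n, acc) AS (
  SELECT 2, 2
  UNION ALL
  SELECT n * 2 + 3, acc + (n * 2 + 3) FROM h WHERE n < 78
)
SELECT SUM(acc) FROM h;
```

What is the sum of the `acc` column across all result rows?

537

Base: n=2, acc=2.
Iteration 1: 2 < 78 holds -> n = 2 * 2 + 3 = 7, acc = 2 + 7 = 9.
Iteration 2: 7 < 78 holds -> n = 7 * 2 + 3 = 17, acc = 9 + 17 = 26.
Iteration 3: 17 < 78 holds -> n = 17 * 2 + 3 = 37, acc = 26 + 37 = 63.
Iteration 4: 37 < 78 holds -> n = 37 * 2 + 3 = 77, acc = 63 + 77 = 140.
Iteration 5: 77 < 78 holds -> n = 77 * 2 + 3 = 157, acc = 140 + 157 = 297.
Iteration 6: 157 < 78 fails; recursion stops.
SUM(acc) = 2 + 9 + 26 + 63 + 140 + 297 = 537.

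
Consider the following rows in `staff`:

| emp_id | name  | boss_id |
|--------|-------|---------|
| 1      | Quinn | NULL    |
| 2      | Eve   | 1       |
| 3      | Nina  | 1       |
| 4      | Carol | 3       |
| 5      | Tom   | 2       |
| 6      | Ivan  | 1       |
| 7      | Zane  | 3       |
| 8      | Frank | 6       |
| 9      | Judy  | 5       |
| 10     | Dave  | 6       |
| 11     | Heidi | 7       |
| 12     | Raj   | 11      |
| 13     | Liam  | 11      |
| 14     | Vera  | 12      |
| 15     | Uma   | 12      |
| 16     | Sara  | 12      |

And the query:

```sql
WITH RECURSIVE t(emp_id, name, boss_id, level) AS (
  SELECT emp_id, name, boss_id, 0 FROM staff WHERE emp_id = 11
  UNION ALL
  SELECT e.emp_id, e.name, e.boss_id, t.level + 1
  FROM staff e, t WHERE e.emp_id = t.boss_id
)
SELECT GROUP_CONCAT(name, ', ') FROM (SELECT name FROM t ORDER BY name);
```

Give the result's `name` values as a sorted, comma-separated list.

Base: emp_id=11 (Heidi), boss_id=7, level 0.
Iteration 1: join on emp_id=7 -> Zane (id 7, boss_id=3, level 1).
Iteration 2: join on emp_id=3 -> Nina (id 3, boss_id=1, level 2).
Iteration 3: join on emp_id=1 -> Quinn (id 1, boss_id=NULL, level 3).
Iteration 4: boss_id is NULL; no match; recursion stops.

Heidi, Nina, Quinn, Zane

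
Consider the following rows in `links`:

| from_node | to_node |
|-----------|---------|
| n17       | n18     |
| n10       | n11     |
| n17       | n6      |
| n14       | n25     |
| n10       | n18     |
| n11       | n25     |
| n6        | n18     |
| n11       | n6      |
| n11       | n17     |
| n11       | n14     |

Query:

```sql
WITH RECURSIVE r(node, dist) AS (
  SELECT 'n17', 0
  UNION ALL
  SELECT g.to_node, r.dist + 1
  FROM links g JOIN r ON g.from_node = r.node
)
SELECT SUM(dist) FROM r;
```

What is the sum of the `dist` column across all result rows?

Base: (n17, dist=0).
Iteration 1: edges from {n17} -> (n18, dist=1), (n6, dist=1).
Iteration 2: edges from {n18,n6} -> (n18, dist=2).
Iteration 3: no outgoing edges from {n18}; recursion stops.
SUM(dist) = 0 + 1 + 1 + 2 = 4.

4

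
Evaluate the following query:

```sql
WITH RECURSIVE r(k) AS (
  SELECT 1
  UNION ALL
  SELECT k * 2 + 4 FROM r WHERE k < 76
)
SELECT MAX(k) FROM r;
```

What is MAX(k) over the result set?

76

Base: k=1.
Iteration 1: 1 < 76 holds -> k = 1 * 2 + 4 = 6.
Iteration 2: 6 < 76 holds -> k = 6 * 2 + 4 = 16.
Iteration 3: 16 < 76 holds -> k = 16 * 2 + 4 = 36.
Iteration 4: 36 < 76 holds -> k = 36 * 2 + 4 = 76.
Iteration 5: 76 < 76 fails; recursion stops.
k values: 1, 6, 16, 36, 76; the maximum is 76.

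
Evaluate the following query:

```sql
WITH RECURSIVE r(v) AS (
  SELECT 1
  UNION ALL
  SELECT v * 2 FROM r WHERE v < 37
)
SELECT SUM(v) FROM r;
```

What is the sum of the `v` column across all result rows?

127

Base: v=1.
Iteration 1: 1 < 37 holds -> v = 1 * 2 = 2.
Iteration 2: 2 < 37 holds -> v = 2 * 2 = 4.
Iteration 3: 4 < 37 holds -> v = 4 * 2 = 8.
Iteration 4: 8 < 37 holds -> v = 8 * 2 = 16.
Iteration 5: 16 < 37 holds -> v = 16 * 2 = 32.
Iteration 6: 32 < 37 holds -> v = 32 * 2 = 64.
Iteration 7: 64 < 37 fails; recursion stops.
SUM(v) = 1 + 2 + 4 + 8 + 16 + 32 + 64 = 127.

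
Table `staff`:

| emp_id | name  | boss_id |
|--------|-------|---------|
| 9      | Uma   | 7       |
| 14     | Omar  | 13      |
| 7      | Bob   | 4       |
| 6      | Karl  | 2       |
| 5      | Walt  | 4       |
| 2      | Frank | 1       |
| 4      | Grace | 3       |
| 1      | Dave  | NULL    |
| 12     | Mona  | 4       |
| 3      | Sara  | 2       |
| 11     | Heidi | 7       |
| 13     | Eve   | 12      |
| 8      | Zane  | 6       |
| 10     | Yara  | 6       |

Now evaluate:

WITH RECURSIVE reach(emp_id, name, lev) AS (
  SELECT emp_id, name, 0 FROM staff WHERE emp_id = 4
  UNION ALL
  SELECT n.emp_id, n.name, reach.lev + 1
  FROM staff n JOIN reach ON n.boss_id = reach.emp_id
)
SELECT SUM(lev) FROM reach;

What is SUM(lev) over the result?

12

Base: emp_id=4 (Grace) at lev 0.
Iteration 1: rows with boss_id in {4} -> Walt (id 5, lev 1), Bob (id 7, lev 1), Mona (id 12, lev 1).
Iteration 2: rows with boss_id in {5,7,12} -> Uma (id 9, lev 2), Heidi (id 11, lev 2), Eve (id 13, lev 2).
Iteration 3: rows with boss_id in {9,11,13} -> Omar (id 14, lev 3).
Iteration 4: no rows with boss_id in {14}; recursion stops.
SUM(lev) = 0 + 1 + 1 + 1 + 2 + 2 + 2 + 3 = 12.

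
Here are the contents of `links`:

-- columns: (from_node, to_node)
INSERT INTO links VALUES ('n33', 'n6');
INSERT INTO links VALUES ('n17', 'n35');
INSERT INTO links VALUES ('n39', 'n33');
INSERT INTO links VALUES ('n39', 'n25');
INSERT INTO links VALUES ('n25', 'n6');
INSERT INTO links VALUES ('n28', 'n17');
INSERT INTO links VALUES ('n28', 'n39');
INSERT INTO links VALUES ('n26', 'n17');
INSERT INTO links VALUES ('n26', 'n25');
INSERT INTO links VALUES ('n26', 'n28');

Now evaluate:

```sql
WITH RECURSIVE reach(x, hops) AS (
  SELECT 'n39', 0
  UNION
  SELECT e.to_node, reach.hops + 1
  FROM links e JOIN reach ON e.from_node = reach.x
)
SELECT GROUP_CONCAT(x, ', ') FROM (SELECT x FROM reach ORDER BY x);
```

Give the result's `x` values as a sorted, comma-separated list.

n25, n33, n39, n6

Base: (n39, hops=0).
Iteration 1: edges from {n39} -> (n25, hops=1), (n33, hops=1).
Iteration 2: edges from {n25,n33} -> (n6, hops=2). [UNION drops 1 duplicate row(s)]
Iteration 3: no outgoing edges from {n6}; recursion stops.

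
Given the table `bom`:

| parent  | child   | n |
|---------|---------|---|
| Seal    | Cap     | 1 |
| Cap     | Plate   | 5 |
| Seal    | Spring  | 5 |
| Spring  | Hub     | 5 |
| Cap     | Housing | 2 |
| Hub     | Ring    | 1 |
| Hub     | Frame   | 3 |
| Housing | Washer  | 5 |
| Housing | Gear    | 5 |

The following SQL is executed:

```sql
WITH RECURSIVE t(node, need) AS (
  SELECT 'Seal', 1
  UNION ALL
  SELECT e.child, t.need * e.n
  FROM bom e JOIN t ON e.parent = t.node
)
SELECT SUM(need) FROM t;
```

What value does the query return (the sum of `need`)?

Base: (Seal, need=1).
Iteration 1: components of {Seal} -> Cap = 1*1 = 1, Spring = 1*5 = 5.
Iteration 2: components of {Cap,Spring} -> Housing = 1*2 = 2, Hub = 5*5 = 25, Plate = 1*5 = 5.
Iteration 3: components of {Housing,Hub,Plate} -> Frame = 25*3 = 75, Gear = 2*5 = 10, Ring = 25*1 = 25, Washer = 2*5 = 10.
Iteration 4: no further components; recursion stops.
SUM(need) = 1 + 1 + 5 + 5 + 2 + 25 + 10 + 10 + 25 + 75 = 159.

159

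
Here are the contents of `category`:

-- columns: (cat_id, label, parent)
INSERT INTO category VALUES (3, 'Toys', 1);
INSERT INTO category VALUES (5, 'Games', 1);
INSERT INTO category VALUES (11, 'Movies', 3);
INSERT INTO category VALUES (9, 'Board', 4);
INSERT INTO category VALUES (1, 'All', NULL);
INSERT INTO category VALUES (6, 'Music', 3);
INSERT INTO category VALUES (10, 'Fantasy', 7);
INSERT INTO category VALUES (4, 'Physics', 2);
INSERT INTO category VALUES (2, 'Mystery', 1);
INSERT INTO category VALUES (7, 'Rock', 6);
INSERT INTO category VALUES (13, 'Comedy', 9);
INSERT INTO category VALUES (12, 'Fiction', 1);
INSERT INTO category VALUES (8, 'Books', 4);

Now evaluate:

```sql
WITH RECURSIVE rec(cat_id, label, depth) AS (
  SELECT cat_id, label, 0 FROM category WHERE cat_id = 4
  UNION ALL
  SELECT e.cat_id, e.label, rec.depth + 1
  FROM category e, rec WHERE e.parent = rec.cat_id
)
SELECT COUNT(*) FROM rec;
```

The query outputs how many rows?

4

Base: cat_id=4 (Physics) at depth 0.
Iteration 1: rows with parent in {4} -> Books (id 8, depth 1), Board (id 9, depth 1).
Iteration 2: rows with parent in {8,9} -> Comedy (id 13, depth 2).
Iteration 3: no rows with parent in {13}; recursion stops.
Total rows emitted: 4.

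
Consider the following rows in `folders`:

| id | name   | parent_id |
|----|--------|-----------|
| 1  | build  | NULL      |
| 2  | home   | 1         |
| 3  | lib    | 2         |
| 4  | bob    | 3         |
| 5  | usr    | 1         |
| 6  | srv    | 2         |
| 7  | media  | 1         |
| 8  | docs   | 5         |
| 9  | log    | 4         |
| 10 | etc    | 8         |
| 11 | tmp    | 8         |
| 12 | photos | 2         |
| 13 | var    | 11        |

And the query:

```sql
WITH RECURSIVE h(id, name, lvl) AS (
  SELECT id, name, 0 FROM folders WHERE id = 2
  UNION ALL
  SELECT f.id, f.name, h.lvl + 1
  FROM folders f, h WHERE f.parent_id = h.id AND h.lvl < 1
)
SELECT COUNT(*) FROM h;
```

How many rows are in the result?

4

Base: id=2 (home) at lvl 0.
Iteration 1: rows with parent_id in {2} -> lib (id 3, lvl 1), srv (id 6, lvl 1), photos (id 12, lvl 1).
Iteration 2: lvl < 1 fails for all current rows; recursion stops.
Total rows emitted: 4.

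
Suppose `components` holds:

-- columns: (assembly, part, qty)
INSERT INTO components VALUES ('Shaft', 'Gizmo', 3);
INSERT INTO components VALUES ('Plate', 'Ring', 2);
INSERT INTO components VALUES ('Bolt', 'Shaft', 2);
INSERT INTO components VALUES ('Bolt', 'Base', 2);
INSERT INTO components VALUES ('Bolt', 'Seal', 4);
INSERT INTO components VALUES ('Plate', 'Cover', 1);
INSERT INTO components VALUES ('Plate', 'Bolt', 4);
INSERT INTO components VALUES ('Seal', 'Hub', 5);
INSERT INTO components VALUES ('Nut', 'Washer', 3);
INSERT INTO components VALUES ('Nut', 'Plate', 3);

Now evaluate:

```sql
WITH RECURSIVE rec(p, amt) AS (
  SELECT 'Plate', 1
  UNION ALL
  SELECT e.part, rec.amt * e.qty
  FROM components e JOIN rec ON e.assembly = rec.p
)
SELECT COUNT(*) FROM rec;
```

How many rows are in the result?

9

Base: (Plate, amt=1).
Iteration 1: components of {Plate} -> Bolt = 1*4 = 4, Cover = 1*1 = 1, Ring = 1*2 = 2.
Iteration 2: components of {Bolt,Cover,Ring} -> Base = 4*2 = 8, Seal = 4*4 = 16, Shaft = 4*2 = 8.
Iteration 3: components of {Base,Seal,Shaft} -> Gizmo = 8*3 = 24, Hub = 16*5 = 80.
Iteration 4: no further components; recursion stops.
Total rows emitted: 9.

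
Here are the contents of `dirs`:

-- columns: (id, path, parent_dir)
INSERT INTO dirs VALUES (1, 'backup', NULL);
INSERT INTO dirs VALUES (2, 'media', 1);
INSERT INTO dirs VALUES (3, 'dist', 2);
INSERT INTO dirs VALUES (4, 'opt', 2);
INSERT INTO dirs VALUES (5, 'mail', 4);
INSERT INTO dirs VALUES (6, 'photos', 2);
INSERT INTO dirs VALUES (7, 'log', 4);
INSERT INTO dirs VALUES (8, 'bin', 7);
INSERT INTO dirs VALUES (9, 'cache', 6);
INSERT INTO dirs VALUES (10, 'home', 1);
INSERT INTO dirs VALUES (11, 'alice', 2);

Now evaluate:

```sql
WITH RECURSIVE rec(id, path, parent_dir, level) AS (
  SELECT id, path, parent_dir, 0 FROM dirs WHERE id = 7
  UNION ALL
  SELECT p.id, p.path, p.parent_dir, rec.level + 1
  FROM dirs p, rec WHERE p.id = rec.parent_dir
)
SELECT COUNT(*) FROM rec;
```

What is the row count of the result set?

Base: id=7 (log), parent_dir=4, level 0.
Iteration 1: join on id=4 -> opt (id 4, parent_dir=2, level 1).
Iteration 2: join on id=2 -> media (id 2, parent_dir=1, level 2).
Iteration 3: join on id=1 -> backup (id 1, parent_dir=NULL, level 3).
Iteration 4: parent_dir is NULL; no match; recursion stops.
Total rows emitted: 4.

4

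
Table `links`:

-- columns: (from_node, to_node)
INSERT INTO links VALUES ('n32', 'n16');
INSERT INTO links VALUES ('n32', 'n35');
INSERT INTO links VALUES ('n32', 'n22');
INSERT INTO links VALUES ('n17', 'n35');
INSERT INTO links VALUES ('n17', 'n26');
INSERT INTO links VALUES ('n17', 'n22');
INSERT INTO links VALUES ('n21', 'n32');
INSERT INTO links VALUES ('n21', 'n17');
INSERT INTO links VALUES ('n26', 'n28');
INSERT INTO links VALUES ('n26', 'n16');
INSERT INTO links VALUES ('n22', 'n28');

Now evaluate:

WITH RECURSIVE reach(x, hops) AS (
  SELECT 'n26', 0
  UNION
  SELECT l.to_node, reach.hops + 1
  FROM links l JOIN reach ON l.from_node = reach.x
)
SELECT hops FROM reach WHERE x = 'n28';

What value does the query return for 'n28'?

1

Base: (n26, hops=0).
Iteration 1: edges from {n26} -> (n16, hops=1), (n28, hops=1).
Iteration 2: no outgoing edges from {n16,n28}; recursion stops.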